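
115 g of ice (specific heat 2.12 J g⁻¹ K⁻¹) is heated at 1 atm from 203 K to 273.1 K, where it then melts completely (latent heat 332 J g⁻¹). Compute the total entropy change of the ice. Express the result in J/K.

Warming step: ΔS₁ = m c ln(T_tr/T_i) = 115 × 2.12 × ln(273.1/203) = 72.32 J/K.
Phase change: ΔS₂ = +mL/T_tr = 115 × 332 / 273.1 = 139.8 J/K.
ΔS_total = (72.32) + (139.8) = 212 J/K.

ΔS = 212 J/K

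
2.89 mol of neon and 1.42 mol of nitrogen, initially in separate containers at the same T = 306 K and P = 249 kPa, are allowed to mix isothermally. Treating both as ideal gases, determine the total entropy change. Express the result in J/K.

Mole fractions: x_A = 2.89/4.31 = 0.671, x_B = 0.329.
ΔS_mix = −R(n_A ln x_A + n_B ln x_B) = −8.314 × (2.89 ln 0.671 + 1.42 ln 0.329) = 22.7 J/K.

ΔS_mix = 22.7 J/K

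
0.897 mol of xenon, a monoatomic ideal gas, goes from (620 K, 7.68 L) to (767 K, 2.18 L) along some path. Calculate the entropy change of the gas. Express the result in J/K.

ΔS = -7.01 J/K

Entropy is a state function: ΔS = nC_V ln(T₂/T₁) + nR ln(V₂/V₁), with C_V = 3R/2 = 12.47 J mol⁻¹ K⁻¹ for a monoatomic ideal gas.
ΔS = 0.897 × [12.47 × ln(767/620) + 8.314 × ln(2.18/7.68)] = -7.01 J/K.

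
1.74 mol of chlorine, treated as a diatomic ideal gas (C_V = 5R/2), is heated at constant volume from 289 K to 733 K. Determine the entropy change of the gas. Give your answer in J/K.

At constant volume, ΔS = nC_V ln(T₂/T₁) with C_V = 5R/2 = 20.79 J mol⁻¹ K⁻¹.
ΔS = 1.74 × 20.79 × ln(733/289) = 33.7 J/K.

ΔS = 33.7 J/K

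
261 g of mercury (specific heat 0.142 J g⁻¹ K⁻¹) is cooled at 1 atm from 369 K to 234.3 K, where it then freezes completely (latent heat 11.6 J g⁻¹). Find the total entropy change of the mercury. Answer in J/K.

ΔS = -29.8 J/K

Cooling step: ΔS₁ = m c ln(T_tr/T_i) = 261 × 0.142 × ln(234.3/369) = -16.83 J/K.
Phase change: ΔS₂ = −mL/T_tr = −261 × 11.6 / 234.3 = -12.92 J/K.
ΔS_total = (-16.83) + (-12.92) = -29.8 J/K.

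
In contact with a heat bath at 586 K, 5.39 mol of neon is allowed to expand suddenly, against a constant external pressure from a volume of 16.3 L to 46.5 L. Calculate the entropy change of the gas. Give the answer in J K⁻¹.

ΔS_gas = 47 J/K

Entropy is a state function, so ΔS_gas depends only on the end states.
For an isothermal ideal gas ΔS_gas = nR ln(V₂/V₁) = 5.39 × 8.314 × ln(46.5/16.3) = 47 J/K.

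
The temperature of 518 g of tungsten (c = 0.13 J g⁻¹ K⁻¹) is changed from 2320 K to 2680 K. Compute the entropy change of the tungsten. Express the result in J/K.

ΔS = ∫dQ_rev/T = m c ln(T₂/T₁) = 518 × 0.13 × ln(2680/2320) = 9.71 J/K.

ΔS = 9.71 J/K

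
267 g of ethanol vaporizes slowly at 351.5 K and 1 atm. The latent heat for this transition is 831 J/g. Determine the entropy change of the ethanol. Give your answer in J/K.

Heat absorbed by the substance: Q = mL = 267 × 831 = 221877 J.
At constant T, ΔS = Q_rev/T = 221877 / 351.5 = 631 J/K.

ΔS = 631 J/K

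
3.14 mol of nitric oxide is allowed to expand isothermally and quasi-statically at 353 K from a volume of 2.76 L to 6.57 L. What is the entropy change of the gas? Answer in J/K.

ΔS_gas = 22.6 J/K

For an isothermal ideal gas ΔS_gas = nR ln(V₂/V₁) = 3.14 × 8.314 × ln(6.57/2.76) = 22.6 J/K.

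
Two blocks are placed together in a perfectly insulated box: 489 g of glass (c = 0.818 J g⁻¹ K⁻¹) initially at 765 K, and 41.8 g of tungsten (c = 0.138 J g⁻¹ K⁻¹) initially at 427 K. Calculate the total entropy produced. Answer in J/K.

Energy balance: T_f = (m₁c₁T₁ + m₂c₂T₂)/(m₁c₁ + m₂c₂) = 760.2 K.
ΔS₁ = m₁c₁ ln(T_f/T₁) = 400.002 × ln(760.2/765) = -2.52 J/K.
ΔS₂ = m₂c₂ ln(T_f/T₂) = 5.7684 × ln(760.2/427) = 3.327 J/K.
ΔS_total = -2.52 + 3.327 = 0.807 J/K.

ΔS_total = 0.807 J/K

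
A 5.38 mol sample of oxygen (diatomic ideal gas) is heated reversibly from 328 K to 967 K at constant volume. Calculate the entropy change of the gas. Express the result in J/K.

At constant volume, ΔS = nC_V ln(T₂/T₁) with C_V = 5R/2 = 20.79 J mol⁻¹ K⁻¹.
ΔS = 5.38 × 20.79 × ln(967/328) = 121 J/K.

ΔS = 121 J/K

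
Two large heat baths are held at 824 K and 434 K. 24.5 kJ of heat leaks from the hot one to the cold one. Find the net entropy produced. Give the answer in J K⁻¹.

ΔS_hot = −Q/T_H = −24500/824 = -29.73 J/K and ΔS_cold = +Q/T_C = 24500/434 = 56.45 J/K.
ΔS_total = -29.73 + 56.45 = 26.7 J/K, positive as the second law requires.

ΔS_total = 26.7 J/K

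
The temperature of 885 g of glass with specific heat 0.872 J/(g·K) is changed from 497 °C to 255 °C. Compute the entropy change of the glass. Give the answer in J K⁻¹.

ΔS = -291 J/K

In kelvin: T₁ = 770.15 K, T₂ = 528.15 K. ΔS = ∫dQ_rev/T = m c ln(T₂/T₁) = 885 × 0.872 × ln(528.15/770.15) = -291 J/K.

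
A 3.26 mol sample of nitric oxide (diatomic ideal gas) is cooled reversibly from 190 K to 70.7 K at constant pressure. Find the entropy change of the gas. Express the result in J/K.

At constant pressure, ΔS = nC_p ln(T₂/T₁) with C_p = 7R/2 = 29.1 J mol⁻¹ K⁻¹.
ΔS = 3.26 × 29.1 × ln(70.7/190) = -93.8 J/K.

ΔS = -93.8 J/K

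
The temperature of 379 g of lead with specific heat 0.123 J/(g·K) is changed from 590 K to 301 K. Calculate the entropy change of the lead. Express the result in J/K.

ΔS = ∫dQ_rev/T = m c ln(T₂/T₁) = 379 × 0.123 × ln(301/590) = -31.4 J/K.

ΔS = -31.4 J/K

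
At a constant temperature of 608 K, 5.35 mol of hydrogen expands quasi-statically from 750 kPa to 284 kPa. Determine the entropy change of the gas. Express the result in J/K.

For an isothermal ideal gas ΔS_gas = nR ln(P₁/P₂) = 5.35 × 8.314 × ln(750/284) = 43.2 J/K.

ΔS_gas = 43.2 J/K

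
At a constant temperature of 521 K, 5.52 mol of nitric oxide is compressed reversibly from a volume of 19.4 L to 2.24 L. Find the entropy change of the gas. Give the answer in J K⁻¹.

ΔS_gas = -99.1 J/K

For an isothermal ideal gas ΔS_gas = nR ln(V₂/V₁) = 5.52 × 8.314 × ln(2.24/19.4) = -99.1 J/K.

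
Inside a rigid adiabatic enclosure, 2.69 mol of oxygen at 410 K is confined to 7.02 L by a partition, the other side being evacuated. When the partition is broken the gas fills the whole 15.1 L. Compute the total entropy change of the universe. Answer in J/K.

No heat is exchanged and no work is done, so the ideal-gas temperature stays constant.
Entropy is a state function; using a reversible isothermal path, ΔS_gas = nR ln(V₂/V₁) = 2.69 × 8.314 × ln(15.1/7.02) = 17.1 J/K.
The insulated surroundings exchange no heat, so ΔS_surr = 0 and ΔS_universe = ΔS_gas.

ΔS_universe = 17.1 J/K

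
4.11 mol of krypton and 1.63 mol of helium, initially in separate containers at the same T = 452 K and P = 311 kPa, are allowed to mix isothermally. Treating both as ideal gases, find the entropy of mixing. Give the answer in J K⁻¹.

Mole fractions: x_A = 4.11/5.74 = 0.716, x_B = 0.284.
ΔS_mix = −R(n_A ln x_A + n_B ln x_B) = −8.314 × (4.11 ln 0.716 + 1.63 ln 0.284) = 28.5 J/K.

ΔS_mix = 28.5 J/K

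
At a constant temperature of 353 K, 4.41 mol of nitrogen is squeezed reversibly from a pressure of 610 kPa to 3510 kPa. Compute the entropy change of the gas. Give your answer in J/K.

For an isothermal ideal gas ΔS_gas = nR ln(P₁/P₂) = 4.41 × 8.314 × ln(610/3510) = -64.2 J/K.

ΔS_gas = -64.2 J/K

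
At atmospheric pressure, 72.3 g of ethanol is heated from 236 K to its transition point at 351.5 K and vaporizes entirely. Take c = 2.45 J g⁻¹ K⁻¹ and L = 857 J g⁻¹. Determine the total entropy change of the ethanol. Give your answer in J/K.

ΔS = 247 J/K

Warming step: ΔS₁ = m c ln(T_tr/T_i) = 72.3 × 2.45 × ln(351.5/236) = 70.57 J/K.
Phase change: ΔS₂ = +mL/T_tr = 72.3 × 857 / 351.5 = 176.3 J/K.
ΔS_total = (70.57) + (176.3) = 247 J/K.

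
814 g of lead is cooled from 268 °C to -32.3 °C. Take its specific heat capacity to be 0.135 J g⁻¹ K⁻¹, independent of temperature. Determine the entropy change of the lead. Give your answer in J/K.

In kelvin: T₁ = 541.15 K, T₂ = 240.85 K. ΔS = ∫dQ_rev/T = m c ln(T₂/T₁) = 814 × 0.135 × ln(240.85/541.15) = -89 J/K.

ΔS = -89 J/K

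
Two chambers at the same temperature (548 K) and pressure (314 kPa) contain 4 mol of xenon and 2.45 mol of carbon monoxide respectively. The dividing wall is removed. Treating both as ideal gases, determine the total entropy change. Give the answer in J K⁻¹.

ΔS_mix = 35.6 J/K

Mole fractions: x_A = 4/6.45 = 0.62, x_B = 0.38.
ΔS_mix = −R(n_A ln x_A + n_B ln x_B) = −8.314 × (4 ln 0.62 + 2.45 ln 0.38) = 35.6 J/K.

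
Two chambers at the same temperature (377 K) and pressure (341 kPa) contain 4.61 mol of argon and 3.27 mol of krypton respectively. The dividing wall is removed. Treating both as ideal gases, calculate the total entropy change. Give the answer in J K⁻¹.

ΔS_mix = 44.5 J/K

Mole fractions: x_A = 4.61/7.88 = 0.585, x_B = 0.415.
ΔS_mix = −R(n_A ln x_A + n_B ln x_B) = −8.314 × (4.61 ln 0.585 + 3.27 ln 0.415) = 44.5 J/K.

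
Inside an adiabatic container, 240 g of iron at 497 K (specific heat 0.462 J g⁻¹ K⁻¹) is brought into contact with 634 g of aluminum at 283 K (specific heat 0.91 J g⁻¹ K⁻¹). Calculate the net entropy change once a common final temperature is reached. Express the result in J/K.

ΔS_total = 16.7 J/K

Energy balance: T_f = (m₁c₁T₁ + m₂c₂T₂)/(m₁c₁ + m₂c₂) = 317.5 K.
ΔS₁ = m₁c₁ ln(T_f/T₁) = 110.88 × ln(317.5/497) = -49.69 J/K.
ΔS₂ = m₂c₂ ln(T_f/T₂) = 576.94 × ln(317.5/283) = 66.36 J/K.
ΔS_total = -49.69 + 66.36 = 16.7 J/K.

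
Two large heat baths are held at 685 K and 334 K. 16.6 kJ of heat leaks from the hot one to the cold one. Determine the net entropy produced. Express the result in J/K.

ΔS_total = 25.5 J/K

ΔS_hot = −Q/T_H = −16600/685 = -24.23 J/K and ΔS_cold = +Q/T_C = 16600/334 = 49.7 J/K.
ΔS_total = -24.23 + 49.7 = 25.5 J/K, positive as the second law requires.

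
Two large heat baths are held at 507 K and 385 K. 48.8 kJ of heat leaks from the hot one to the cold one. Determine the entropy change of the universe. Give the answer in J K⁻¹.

ΔS_total = 30.5 J/K

ΔS_hot = −Q/T_H = −48800/507 = -96.25 J/K and ΔS_cold = +Q/T_C = 48800/385 = 126.8 J/K.
ΔS_total = -96.25 + 126.8 = 30.5 J/K, positive as the second law requires.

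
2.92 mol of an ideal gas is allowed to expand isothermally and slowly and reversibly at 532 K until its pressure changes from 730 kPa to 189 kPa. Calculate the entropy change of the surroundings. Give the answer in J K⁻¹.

For an isothermal ideal gas ΔS_gas = nR ln(P₁/P₂) = 2.92 × 8.314 × ln(730/189) = 32.8 J/K.
The process is reversible, so ΔS_surr = −ΔS_gas = -32.8 J/K and ΔS_universe = 0.

ΔS_surr = -32.8 J/K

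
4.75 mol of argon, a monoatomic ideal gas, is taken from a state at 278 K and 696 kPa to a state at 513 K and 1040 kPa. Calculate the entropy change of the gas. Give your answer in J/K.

ΔS = 44.6 J/K

ΔS = nC_p ln(T₂/T₁) − nR ln(P₂/P₁), with C_p = 5R/2 = 20.79 J mol⁻¹ K⁻¹ for a monoatomic ideal gas.
ΔS = 4.75 × [20.79 × ln(513/278) − 8.314 × ln(1040/696)] = 44.6 J/K.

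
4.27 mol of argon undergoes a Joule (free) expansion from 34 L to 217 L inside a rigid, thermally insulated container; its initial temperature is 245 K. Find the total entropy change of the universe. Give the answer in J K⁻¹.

ΔS_universe = 65.8 J/K

For an ideal gas in free expansion Q = 0 and W = 0, so T is unchanged.
Entropy is a state function; using a reversible isothermal path, ΔS_gas = nR ln(V₂/V₁) = 4.27 × 8.314 × ln(217/34) = 65.8 J/K.
The insulated surroundings exchange no heat, so ΔS_surr = 0 and ΔS_universe = ΔS_gas.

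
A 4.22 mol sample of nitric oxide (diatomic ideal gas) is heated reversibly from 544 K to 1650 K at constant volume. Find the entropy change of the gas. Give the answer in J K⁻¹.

At constant volume, ΔS = nC_V ln(T₂/T₁) with C_V = 5R/2 = 20.79 J mol⁻¹ K⁻¹.
ΔS = 4.22 × 20.79 × ln(1650/544) = 97.3 J/K.

ΔS = 97.3 J/K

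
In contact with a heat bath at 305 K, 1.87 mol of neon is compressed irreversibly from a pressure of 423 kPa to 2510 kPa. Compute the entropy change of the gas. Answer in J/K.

Entropy is a state function, so ΔS_gas depends only on the end states.
For an isothermal ideal gas ΔS_gas = nR ln(P₁/P₂) = 1.87 × 8.314 × ln(423/2510) = -27.7 J/K.

ΔS_gas = -27.7 J/K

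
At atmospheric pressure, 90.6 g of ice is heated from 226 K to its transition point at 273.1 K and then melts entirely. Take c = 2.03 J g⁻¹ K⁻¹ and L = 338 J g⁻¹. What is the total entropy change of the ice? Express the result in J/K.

Warming step: ΔS₁ = m c ln(T_tr/T_i) = 90.6 × 2.03 × ln(273.1/226) = 34.82 J/K.
Phase change: ΔS₂ = +mL/T_tr = 90.6 × 338 / 273.1 = 112.1 J/K.
ΔS_total = (34.82) + (112.1) = 147 J/K.

ΔS = 147 J/K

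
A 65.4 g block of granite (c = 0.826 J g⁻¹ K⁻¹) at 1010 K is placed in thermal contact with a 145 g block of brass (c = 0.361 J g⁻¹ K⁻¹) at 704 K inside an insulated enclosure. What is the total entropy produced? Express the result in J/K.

ΔS_total = 1.72 J/K

Energy balance: T_f = (m₁c₁T₁ + m₂c₂T₂)/(m₁c₁ + m₂c₂) = 859.41 K.
ΔS₁ = m₁c₁ ln(T_f/T₁) = 54.0204 × ln(859.41/1010) = -8.722 J/K.
ΔS₂ = m₂c₂ ln(T_f/T₂) = 52.345 × ln(859.41/704) = 10.44 J/K.
ΔS_total = -8.722 + 10.44 = 1.72 J/K.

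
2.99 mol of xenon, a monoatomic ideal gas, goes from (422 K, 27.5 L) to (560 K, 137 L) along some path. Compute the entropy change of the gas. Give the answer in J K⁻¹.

ΔS = 50.5 J/K

Entropy is a state function: ΔS = nC_V ln(T₂/T₁) + nR ln(V₂/V₁), with C_V = 3R/2 = 12.47 J mol⁻¹ K⁻¹ for a monoatomic ideal gas.
ΔS = 2.99 × [12.47 × ln(560/422) + 8.314 × ln(137/27.5)] = 50.5 J/K.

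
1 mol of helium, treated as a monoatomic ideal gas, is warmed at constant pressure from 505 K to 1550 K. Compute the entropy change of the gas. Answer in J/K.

ΔS = 23.3 J/K

At constant pressure, ΔS = nC_p ln(T₂/T₁) with C_p = 5R/2 = 20.79 J mol⁻¹ K⁻¹.
ΔS = 1 × 20.79 × ln(1550/505) = 23.3 J/K.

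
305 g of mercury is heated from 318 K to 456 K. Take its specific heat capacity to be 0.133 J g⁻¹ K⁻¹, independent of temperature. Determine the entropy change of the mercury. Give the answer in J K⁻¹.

ΔS = ∫dQ_rev/T = m c ln(T₂/T₁) = 305 × 0.133 × ln(456/318) = 14.6 J/K.

ΔS = 14.6 J/K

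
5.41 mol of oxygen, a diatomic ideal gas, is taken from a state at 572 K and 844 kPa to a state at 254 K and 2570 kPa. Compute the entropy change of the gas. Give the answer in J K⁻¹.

ΔS = nC_p ln(T₂/T₁) − nR ln(P₂/P₁), with C_p = 7R/2 = 29.1 J mol⁻¹ K⁻¹ for a diatomic ideal gas.
ΔS = 5.41 × [29.1 × ln(254/572) − 8.314 × ln(2570/844)] = -178 J/K.

ΔS = -178 J/K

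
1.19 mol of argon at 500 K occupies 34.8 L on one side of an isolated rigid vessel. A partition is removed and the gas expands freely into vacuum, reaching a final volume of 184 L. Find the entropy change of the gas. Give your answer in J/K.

ΔS_gas = 16.5 J/K

For an ideal gas in free expansion Q = 0 and W = 0, so T is unchanged.
Entropy is a state function; using a reversible isothermal path, ΔS_gas = nR ln(V₂/V₁) = 1.19 × 8.314 × ln(184/34.8) = 16.5 J/K.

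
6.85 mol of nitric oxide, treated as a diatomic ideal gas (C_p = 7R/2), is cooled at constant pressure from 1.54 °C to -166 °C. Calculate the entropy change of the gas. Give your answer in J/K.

ΔS = -188 J/K

In kelvin: T₁ = 274.69 K, T₂ = 107.15 K. At constant pressure, ΔS = nC_p ln(T₂/T₁) with C_p = 7R/2 = 29.1 J mol⁻¹ K⁻¹.
ΔS = 6.85 × 29.1 × ln(107.15/274.69) = -188 J/K.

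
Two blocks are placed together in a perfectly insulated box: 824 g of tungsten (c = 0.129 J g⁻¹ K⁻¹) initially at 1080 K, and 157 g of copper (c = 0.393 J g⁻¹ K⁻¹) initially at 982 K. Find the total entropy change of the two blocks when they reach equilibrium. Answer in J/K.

Energy balance: T_f = (m₁c₁T₁ + m₂c₂T₂)/(m₁c₁ + m₂c₂) = 1044 K.
ΔS₁ = m₁c₁ ln(T_f/T₁) = 106.296 × ln(1044/1080) = -3.603 J/K.
ΔS₂ = m₂c₂ ln(T_f/T₂) = 61.701 × ln(1044/982) = 3.778 J/K.
ΔS_total = -3.603 + 3.778 = 0.175 J/K.

ΔS_total = 0.175 J/K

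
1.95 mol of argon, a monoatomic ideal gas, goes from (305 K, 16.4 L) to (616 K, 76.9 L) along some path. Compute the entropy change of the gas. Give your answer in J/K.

ΔS = 42.1 J/K

Entropy is a state function: ΔS = nC_V ln(T₂/T₁) + nR ln(V₂/V₁), with C_V = 3R/2 = 12.47 J mol⁻¹ K⁻¹ for a monoatomic ideal gas.
ΔS = 1.95 × [12.47 × ln(616/305) + 8.314 × ln(76.9/16.4)] = 42.1 J/K.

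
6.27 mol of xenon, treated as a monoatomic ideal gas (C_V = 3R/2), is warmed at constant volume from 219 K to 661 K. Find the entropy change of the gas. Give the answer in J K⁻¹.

ΔS = 86.4 J/K

At constant volume, ΔS = nC_V ln(T₂/T₁) with C_V = 3R/2 = 12.47 J mol⁻¹ K⁻¹.
ΔS = 6.27 × 12.47 × ln(661/219) = 86.4 J/K.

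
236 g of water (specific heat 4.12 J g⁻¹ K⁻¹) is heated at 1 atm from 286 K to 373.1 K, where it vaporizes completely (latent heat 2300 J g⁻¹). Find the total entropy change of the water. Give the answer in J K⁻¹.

ΔS = 1710 J/K

Warming step: ΔS₁ = m c ln(T_tr/T_i) = 236 × 4.12 × ln(373.1/286) = 258.5 J/K.
Phase change: ΔS₂ = +mL/T_tr = 236 × 2300 / 373.1 = 1455 J/K.
ΔS_total = (258.5) + (1455) = 1710 J/K.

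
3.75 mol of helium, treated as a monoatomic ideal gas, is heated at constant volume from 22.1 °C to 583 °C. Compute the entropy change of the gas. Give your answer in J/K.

In kelvin: T₁ = 295.25 K, T₂ = 856.15 K. At constant volume, ΔS = nC_V ln(T₂/T₁) with C_V = 3R/2 = 12.47 J mol⁻¹ K⁻¹.
ΔS = 3.75 × 12.47 × ln(856.15/295.25) = 49.8 J/K.

ΔS = 49.8 J/K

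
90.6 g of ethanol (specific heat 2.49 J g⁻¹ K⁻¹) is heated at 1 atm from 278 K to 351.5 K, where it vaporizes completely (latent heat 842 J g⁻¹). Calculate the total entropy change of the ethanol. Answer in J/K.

ΔS = 270 J/K

Warming step: ΔS₁ = m c ln(T_tr/T_i) = 90.6 × 2.49 × ln(351.5/278) = 52.92 J/K.
Phase change: ΔS₂ = +mL/T_tr = 90.6 × 842 / 351.5 = 217 J/K.
ΔS_total = (52.92) + (217) = 270 J/K.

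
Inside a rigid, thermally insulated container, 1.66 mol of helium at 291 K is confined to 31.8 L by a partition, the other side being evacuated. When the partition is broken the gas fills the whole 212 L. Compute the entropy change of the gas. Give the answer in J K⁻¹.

ΔS_gas = 26.2 J/K

For an ideal gas in free expansion Q = 0 and W = 0, so T is unchanged.
Entropy is a state function; using a reversible isothermal path, ΔS_gas = nR ln(V₂/V₁) = 1.66 × 8.314 × ln(212/31.8) = 26.2 J/K.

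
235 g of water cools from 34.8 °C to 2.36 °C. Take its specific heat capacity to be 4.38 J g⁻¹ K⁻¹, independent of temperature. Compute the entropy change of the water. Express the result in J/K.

ΔS = -115 J/K

In kelvin: T₁ = 307.95 K, T₂ = 275.51 K. ΔS = ∫dQ_rev/T = m c ln(T₂/T₁) = 235 × 4.38 × ln(275.51/307.95) = -115 J/K.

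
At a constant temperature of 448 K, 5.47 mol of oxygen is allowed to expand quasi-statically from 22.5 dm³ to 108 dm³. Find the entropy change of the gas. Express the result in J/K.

For an isothermal ideal gas ΔS_gas = nR ln(V₂/V₁) = 5.47 × 8.314 × ln(108/22.5) = 71.3 J/K.

ΔS_gas = 71.3 J/K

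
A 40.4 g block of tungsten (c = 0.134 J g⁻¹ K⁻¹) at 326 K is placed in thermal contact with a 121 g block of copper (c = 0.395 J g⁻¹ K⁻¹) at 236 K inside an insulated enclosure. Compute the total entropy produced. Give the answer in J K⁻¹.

Energy balance: T_f = (m₁c₁T₁ + m₂c₂T₂)/(m₁c₁ + m₂c₂) = 245.16 K.
ΔS₁ = m₁c₁ ln(T_f/T₁) = 5.4136 × ln(245.16/326) = -1.54287 J/K.
ΔS₂ = m₂c₂ ln(T_f/T₂) = 47.795 × ln(245.16/236) = 1.81939 J/K.
ΔS_total = -1.54287 + 1.81939 = 0.277 J/K.

ΔS_total = 0.277 J/K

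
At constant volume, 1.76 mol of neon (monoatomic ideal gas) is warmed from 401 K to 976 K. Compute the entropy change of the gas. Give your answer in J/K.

ΔS = 19.5 J/K

At constant volume, ΔS = nC_V ln(T₂/T₁) with C_V = 3R/2 = 12.47 J mol⁻¹ K⁻¹.
ΔS = 1.76 × 12.47 × ln(976/401) = 19.5 J/K.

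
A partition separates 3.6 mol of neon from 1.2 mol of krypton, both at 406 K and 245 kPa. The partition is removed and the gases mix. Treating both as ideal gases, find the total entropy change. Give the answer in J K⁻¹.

Mole fractions: x_A = 3.6/4.8 = 0.75, x_B = 0.25.
ΔS_mix = −R(n_A ln x_A + n_B ln x_B) = −8.314 × (3.6 ln 0.75 + 1.2 ln 0.25) = 22.4 J/K.

ΔS_mix = 22.4 J/K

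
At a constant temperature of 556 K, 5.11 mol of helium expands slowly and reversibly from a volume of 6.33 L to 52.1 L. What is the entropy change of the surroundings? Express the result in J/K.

ΔS_surr = -89.6 J/K

For an isothermal ideal gas ΔS_gas = nR ln(V₂/V₁) = 5.11 × 8.314 × ln(52.1/6.33) = 89.6 J/K.
The process is reversible, so ΔS_surr = −ΔS_gas = -89.6 J/K and ΔS_universe = 0.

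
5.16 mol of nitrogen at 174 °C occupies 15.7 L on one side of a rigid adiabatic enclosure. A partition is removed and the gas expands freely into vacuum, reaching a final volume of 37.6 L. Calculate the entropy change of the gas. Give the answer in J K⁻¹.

ΔS_gas = 37.5 J/K

For an ideal gas in free expansion Q = 0 and W = 0, so T is unchanged.
Entropy is a state function; using a reversible isothermal path, ΔS_gas = nR ln(V₂/V₁) = 5.16 × 8.314 × ln(37.6/15.7) = 37.5 J/K.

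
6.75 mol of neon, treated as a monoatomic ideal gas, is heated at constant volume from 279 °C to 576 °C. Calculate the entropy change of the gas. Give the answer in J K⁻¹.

In kelvin: T₁ = 552.15 K, T₂ = 849.15 K. At constant volume, ΔS = nC_V ln(T₂/T₁) with C_V = 3R/2 = 12.47 J mol⁻¹ K⁻¹.
ΔS = 6.75 × 12.47 × ln(849.15/552.15) = 36.2 J/K.

ΔS = 36.2 J/K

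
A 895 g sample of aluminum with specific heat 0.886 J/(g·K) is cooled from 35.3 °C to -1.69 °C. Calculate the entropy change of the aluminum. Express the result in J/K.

In kelvin: T₁ = 308.45 K, T₂ = 271.46 K. ΔS = ∫dQ_rev/T = m c ln(T₂/T₁) = 895 × 0.886 × ln(271.46/308.45) = -101 J/K.

ΔS = -101 J/K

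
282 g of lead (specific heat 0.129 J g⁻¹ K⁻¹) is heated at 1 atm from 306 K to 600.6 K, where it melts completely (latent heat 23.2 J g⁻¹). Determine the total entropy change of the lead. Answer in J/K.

Warming step: ΔS₁ = m c ln(T_tr/T_i) = 282 × 0.129 × ln(600.6/306) = 24.53 J/K.
Phase change: ΔS₂ = +mL/T_tr = 282 × 23.2 / 600.6 = 10.89 J/K.
ΔS_total = (24.53) + (10.89) = 35.4 J/K.

ΔS = 35.4 J/K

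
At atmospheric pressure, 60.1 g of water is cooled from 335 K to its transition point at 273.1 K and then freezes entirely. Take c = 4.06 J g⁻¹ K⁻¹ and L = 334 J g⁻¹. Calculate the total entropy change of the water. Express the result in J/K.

Cooling step: ΔS₁ = m c ln(T_tr/T_i) = 60.1 × 4.06 × ln(273.1/335) = -49.85 J/K.
Phase change: ΔS₂ = −mL/T_tr = −60.1 × 334 / 273.1 = -73.5 J/K.
ΔS_total = (-49.85) + (-73.5) = -123 J/K.

ΔS = -123 J/K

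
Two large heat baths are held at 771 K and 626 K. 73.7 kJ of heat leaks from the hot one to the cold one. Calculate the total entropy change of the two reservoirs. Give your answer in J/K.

ΔS_total = 22.1 J/K

ΔS_hot = −Q/T_H = −73700/771 = -95.59 J/K and ΔS_cold = +Q/T_C = 73700/626 = 117.7 J/K.
ΔS_total = -95.59 + 117.7 = 22.1 J/K, positive as the second law requires.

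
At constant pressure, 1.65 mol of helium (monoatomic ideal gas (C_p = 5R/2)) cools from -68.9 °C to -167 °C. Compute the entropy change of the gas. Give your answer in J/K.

In kelvin: T₁ = 204.25 K, T₂ = 106.15 K. At constant pressure, ΔS = nC_p ln(T₂/T₁) with C_p = 5R/2 = 20.79 J mol⁻¹ K⁻¹.
ΔS = 1.65 × 20.79 × ln(106.15/204.25) = -22.4 J/K.

ΔS = -22.4 J/K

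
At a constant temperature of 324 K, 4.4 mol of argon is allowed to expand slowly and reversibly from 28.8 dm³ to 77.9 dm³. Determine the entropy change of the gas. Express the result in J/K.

For an isothermal ideal gas ΔS_gas = nR ln(V₂/V₁) = 4.4 × 8.314 × ln(77.9/28.8) = 36.4 J/K.

ΔS_gas = 36.4 J/K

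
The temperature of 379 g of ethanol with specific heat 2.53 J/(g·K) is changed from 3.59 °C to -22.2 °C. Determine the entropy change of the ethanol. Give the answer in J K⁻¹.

In kelvin: T₁ = 276.74 K, T₂ = 250.95 K. ΔS = ∫dQ_rev/T = m c ln(T₂/T₁) = 379 × 2.53 × ln(250.95/276.74) = -93.8 J/K.

ΔS = -93.8 J/K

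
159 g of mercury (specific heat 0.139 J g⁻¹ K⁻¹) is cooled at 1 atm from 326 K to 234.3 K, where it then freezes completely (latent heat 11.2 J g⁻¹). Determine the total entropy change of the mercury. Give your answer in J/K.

Cooling step: ΔS₁ = m c ln(T_tr/T_i) = 159 × 0.139 × ln(234.3/326) = -7.3 J/K.
Phase change: ΔS₂ = −mL/T_tr = −159 × 11.2 / 234.3 = -7.601 J/K.
ΔS_total = (-7.3) + (-7.601) = -14.9 J/K.

ΔS = -14.9 J/K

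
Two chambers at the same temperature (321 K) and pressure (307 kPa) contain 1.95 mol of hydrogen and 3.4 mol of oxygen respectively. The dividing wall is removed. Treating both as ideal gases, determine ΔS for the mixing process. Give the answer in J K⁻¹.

Mole fractions: x_A = 1.95/5.35 = 0.364, x_B = 0.636.
ΔS_mix = −R(n_A ln x_A + n_B ln x_B) = −8.314 × (1.95 ln 0.364 + 3.4 ln 0.636) = 29.2 J/K.

ΔS_mix = 29.2 J/K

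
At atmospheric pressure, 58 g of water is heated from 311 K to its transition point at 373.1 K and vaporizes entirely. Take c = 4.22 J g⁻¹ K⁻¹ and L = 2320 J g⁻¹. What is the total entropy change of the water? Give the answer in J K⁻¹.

Warming step: ΔS₁ = m c ln(T_tr/T_i) = 58 × 4.22 × ln(373.1/311) = 44.56 J/K.
Phase change: ΔS₂ = +mL/T_tr = 58 × 2320 / 373.1 = 360.7 J/K.
ΔS_total = (44.56) + (360.7) = 405 J/K.

ΔS = 405 J/K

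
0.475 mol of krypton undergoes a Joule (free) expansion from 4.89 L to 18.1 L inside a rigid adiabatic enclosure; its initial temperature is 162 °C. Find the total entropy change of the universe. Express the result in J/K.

No heat is exchanged and no work is done, so the ideal-gas temperature stays constant.
Entropy is a state function; using a reversible isothermal path, ΔS_gas = nR ln(V₂/V₁) = 0.475 × 8.314 × ln(18.1/4.89) = 5.17 J/K.
The insulated surroundings exchange no heat, so ΔS_surr = 0 and ΔS_universe = ΔS_gas.

ΔS_universe = 5.17 J/K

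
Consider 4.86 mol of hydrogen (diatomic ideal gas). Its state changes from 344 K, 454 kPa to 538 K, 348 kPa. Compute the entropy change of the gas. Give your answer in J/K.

ΔS = 74 J/K

ΔS = nC_p ln(T₂/T₁) − nR ln(P₂/P₁), with C_p = 7R/2 = 29.1 J mol⁻¹ K⁻¹ for a diatomic ideal gas.
ΔS = 4.86 × [29.1 × ln(538/344) − 8.314 × ln(348/454)] = 74 J/K.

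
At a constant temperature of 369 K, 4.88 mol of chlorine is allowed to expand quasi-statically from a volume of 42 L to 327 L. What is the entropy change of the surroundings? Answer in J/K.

For an isothermal ideal gas ΔS_gas = nR ln(V₂/V₁) = 4.88 × 8.314 × ln(327/42) = 83.3 J/K.
The process is reversible, so ΔS_surr = −ΔS_gas = -83.3 J/K and ΔS_universe = 0.

ΔS_surr = -83.3 J/K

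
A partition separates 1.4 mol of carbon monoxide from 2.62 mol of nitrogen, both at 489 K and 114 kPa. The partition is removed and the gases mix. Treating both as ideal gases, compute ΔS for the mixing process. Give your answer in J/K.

Mole fractions: x_A = 1.4/4.02 = 0.348, x_B = 0.652.
ΔS_mix = −R(n_A ln x_A + n_B ln x_B) = −8.314 × (1.4 ln 0.348 + 2.62 ln 0.652) = 21.6 J/K.

ΔS_mix = 21.6 J/K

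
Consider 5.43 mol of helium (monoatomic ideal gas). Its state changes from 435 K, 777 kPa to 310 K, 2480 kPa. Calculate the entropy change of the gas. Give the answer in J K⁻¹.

ΔS = -90.6 J/K

ΔS = nC_p ln(T₂/T₁) − nR ln(P₂/P₁), with C_p = 5R/2 = 20.79 J mol⁻¹ K⁻¹ for a monoatomic ideal gas.
ΔS = 5.43 × [20.79 × ln(310/435) − 8.314 × ln(2480/777)] = -90.6 J/K.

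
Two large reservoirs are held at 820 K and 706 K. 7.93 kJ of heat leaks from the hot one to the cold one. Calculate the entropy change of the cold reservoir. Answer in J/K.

The cold reservoir gains heat Q, so ΔS_cold = +Q/T_C = 7930/706 = 11.2 J/K.

ΔS_cold = 11.2 J/K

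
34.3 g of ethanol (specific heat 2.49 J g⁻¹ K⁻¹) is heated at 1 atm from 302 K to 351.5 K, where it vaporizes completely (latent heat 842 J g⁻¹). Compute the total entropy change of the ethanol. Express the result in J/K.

ΔS = 95.1 J/K

Warming step: ΔS₁ = m c ln(T_tr/T_i) = 34.3 × 2.49 × ln(351.5/302) = 12.96 J/K.
Phase change: ΔS₂ = +mL/T_tr = 34.3 × 842 / 351.5 = 82.16 J/K.
ΔS_total = (12.96) + (82.16) = 95.1 J/K.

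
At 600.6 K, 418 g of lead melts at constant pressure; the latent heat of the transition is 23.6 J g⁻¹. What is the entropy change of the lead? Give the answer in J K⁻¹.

Heat absorbed by the substance: Q = mL = 418 × 23.6 = 9864.8 J.
At constant T, ΔS = Q_rev/T = 9864.8 / 600.6 = 16.4 J/K.

ΔS = 16.4 J/K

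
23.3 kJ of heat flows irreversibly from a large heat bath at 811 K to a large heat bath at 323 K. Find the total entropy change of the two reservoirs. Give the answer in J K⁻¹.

ΔS_total = 43.4 J/K

ΔS_hot = −Q/T_H = −23300/811 = -28.73 J/K and ΔS_cold = +Q/T_C = 23300/323 = 72.14 J/K.
ΔS_total = -28.73 + 72.14 = 43.4 J/K, positive as the second law requires.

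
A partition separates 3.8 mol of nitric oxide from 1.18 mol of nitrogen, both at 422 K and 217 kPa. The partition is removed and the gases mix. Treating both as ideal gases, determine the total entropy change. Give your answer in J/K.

ΔS_mix = 22.7 J/K

Mole fractions: x_A = 3.8/4.98 = 0.763, x_B = 0.237.
ΔS_mix = −R(n_A ln x_A + n_B ln x_B) = −8.314 × (3.8 ln 0.763 + 1.18 ln 0.237) = 22.7 J/K.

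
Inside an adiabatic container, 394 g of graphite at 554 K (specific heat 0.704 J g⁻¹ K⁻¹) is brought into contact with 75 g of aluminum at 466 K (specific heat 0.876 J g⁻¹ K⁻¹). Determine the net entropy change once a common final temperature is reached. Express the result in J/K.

ΔS_total = 0.767 J/K

Energy balance: T_f = (m₁c₁T₁ + m₂c₂T₂)/(m₁c₁ + m₂c₂) = 537.15 K.
ΔS₁ = m₁c₁ ln(T_f/T₁) = 277.376 × ln(537.15/554) = -8.5686 J/K.
ΔS₂ = m₂c₂ ln(T_f/T₂) = 65.7 × ln(537.15/466) = 9.3352 J/K.
ΔS_total = -8.5686 + 9.3352 = 0.767 J/K.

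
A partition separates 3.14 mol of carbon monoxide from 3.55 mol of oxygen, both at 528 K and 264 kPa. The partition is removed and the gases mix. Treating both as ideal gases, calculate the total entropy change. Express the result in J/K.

Mole fractions: x_A = 3.14/6.69 = 0.469, x_B = 0.531.
ΔS_mix = −R(n_A ln x_A + n_B ln x_B) = −8.314 × (3.14 ln 0.469 + 3.55 ln 0.531) = 38.4 J/K.

ΔS_mix = 38.4 J/K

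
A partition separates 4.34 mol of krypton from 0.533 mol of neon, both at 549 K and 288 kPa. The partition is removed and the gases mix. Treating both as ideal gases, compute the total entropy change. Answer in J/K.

Mole fractions: x_A = 4.34/4.87 = 0.891, x_B = 0.109.
ΔS_mix = −R(n_A ln x_A + n_B ln x_B) = −8.314 × (4.34 ln 0.891 + 0.533 ln 0.109) = 14 J/K.

ΔS_mix = 14 J/K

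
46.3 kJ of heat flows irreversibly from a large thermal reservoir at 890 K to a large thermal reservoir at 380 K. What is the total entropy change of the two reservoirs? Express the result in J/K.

ΔS_total = 69.8 J/K

ΔS_hot = −Q/T_H = −46300/890 = -52.02 J/K and ΔS_cold = +Q/T_C = 46300/380 = 121.8 J/K.
ΔS_total = -52.02 + 121.8 = 69.8 J/K, positive as the second law requires.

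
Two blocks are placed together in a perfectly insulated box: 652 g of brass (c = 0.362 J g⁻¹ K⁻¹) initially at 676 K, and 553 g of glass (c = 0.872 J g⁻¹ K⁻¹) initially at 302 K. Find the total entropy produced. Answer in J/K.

ΔS_total = 55 J/K

Energy balance: T_f = (m₁c₁T₁ + m₂c₂T₂)/(m₁c₁ + m₂c₂) = 424.9 K.
ΔS₁ = m₁c₁ ln(T_f/T₁) = 236.024 × ln(424.9/676) = -109.6 J/K.
ΔS₂ = m₂c₂ ln(T_f/T₂) = 482.216 × ln(424.9/302) = 164.6 J/K.
ΔS_total = -109.6 + 164.6 = 55 J/K.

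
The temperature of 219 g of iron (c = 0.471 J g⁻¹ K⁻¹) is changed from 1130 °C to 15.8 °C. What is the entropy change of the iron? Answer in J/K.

In kelvin: T₁ = 1403.15 K, T₂ = 288.95 K. ΔS = ∫dQ_rev/T = m c ln(T₂/T₁) = 219 × 0.471 × ln(288.95/1403.15) = -163 J/K.

ΔS = -163 J/K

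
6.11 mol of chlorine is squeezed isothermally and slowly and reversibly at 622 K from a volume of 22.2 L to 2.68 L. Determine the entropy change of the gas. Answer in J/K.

For an isothermal ideal gas ΔS_gas = nR ln(V₂/V₁) = 6.11 × 8.314 × ln(2.68/22.2) = -107 J/K.

ΔS_gas = -107 J/K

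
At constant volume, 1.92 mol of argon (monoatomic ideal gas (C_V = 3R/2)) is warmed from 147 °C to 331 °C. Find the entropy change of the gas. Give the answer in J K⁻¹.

In kelvin: T₁ = 420.15 K, T₂ = 604.15 K. At constant volume, ΔS = nC_V ln(T₂/T₁) with C_V = 3R/2 = 12.47 J mol⁻¹ K⁻¹.
ΔS = 1.92 × 12.47 × ln(604.15/420.15) = 8.7 J/K.

ΔS = 8.7 J/K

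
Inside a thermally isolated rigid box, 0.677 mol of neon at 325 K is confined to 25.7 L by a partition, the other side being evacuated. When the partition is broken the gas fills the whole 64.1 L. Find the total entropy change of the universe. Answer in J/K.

ΔS_universe = 5.14 J/K

For an ideal gas in free expansion Q = 0 and W = 0, so T is unchanged.
Entropy is a state function; using a reversible isothermal path, ΔS_gas = nR ln(V₂/V₁) = 0.677 × 8.314 × ln(64.1/25.7) = 5.14 J/K.
The insulated surroundings exchange no heat, so ΔS_surr = 0 and ΔS_universe = ΔS_gas.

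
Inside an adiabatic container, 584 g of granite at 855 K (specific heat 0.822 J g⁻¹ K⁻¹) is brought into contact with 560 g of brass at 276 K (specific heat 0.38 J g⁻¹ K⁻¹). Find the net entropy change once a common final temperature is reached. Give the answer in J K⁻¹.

Energy balance: T_f = (m₁c₁T₁ + m₂c₂T₂)/(m₁c₁ + m₂c₂) = 677.17 K.
ΔS₁ = m₁c₁ ln(T_f/T₁) = 480.048 × ln(677.17/855) = -111.9 J/K.
ΔS₂ = m₂c₂ ln(T_f/T₂) = 212.8 × ln(677.17/276) = 191 J/K.
ΔS_total = -111.9 + 191 = 79.1 J/K.

ΔS_total = 79.1 J/K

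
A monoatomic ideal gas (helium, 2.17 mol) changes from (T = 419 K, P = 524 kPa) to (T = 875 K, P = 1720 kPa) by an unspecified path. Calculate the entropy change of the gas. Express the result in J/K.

ΔS = nC_p ln(T₂/T₁) − nR ln(P₂/P₁), with C_p = 5R/2 = 20.79 J mol⁻¹ K⁻¹ for a monoatomic ideal gas.
ΔS = 2.17 × [20.79 × ln(875/419) − 8.314 × ln(1720/524)] = 11.8 J/K.

ΔS = 11.8 J/K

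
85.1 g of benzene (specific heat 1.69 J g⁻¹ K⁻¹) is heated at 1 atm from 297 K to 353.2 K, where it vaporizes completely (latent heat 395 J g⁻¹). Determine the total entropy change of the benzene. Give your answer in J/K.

Warming step: ΔS₁ = m c ln(T_tr/T_i) = 85.1 × 1.69 × ln(353.2/297) = 24.92 J/K.
Phase change: ΔS₂ = +mL/T_tr = 85.1 × 395 / 353.2 = 95.17 J/K.
ΔS_total = (24.92) + (95.17) = 120 J/K.

ΔS = 120 J/K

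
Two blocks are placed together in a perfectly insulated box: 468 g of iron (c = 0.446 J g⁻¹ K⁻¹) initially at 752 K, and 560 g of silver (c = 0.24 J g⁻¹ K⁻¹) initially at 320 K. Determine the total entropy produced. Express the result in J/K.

Energy balance: T_f = (m₁c₁T₁ + m₂c₂T₂)/(m₁c₁ + m₂c₂) = 582.79 K.
ΔS₁ = m₁c₁ ln(T_f/T₁) = 208.728 × ln(582.79/752) = -53.21 J/K.
ΔS₂ = m₂c₂ ln(T_f/T₂) = 134.4 × ln(582.79/320) = 80.57 J/K.
ΔS_total = -53.21 + 80.57 = 27.4 J/K.

ΔS_total = 27.4 J/K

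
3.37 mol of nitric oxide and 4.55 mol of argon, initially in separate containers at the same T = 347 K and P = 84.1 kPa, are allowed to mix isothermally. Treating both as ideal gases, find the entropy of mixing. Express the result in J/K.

ΔS_mix = 44.9 J/K

Mole fractions: x_A = 3.37/7.92 = 0.426, x_B = 0.574.
ΔS_mix = −R(n_A ln x_A + n_B ln x_B) = −8.314 × (3.37 ln 0.426 + 4.55 ln 0.574) = 44.9 J/K.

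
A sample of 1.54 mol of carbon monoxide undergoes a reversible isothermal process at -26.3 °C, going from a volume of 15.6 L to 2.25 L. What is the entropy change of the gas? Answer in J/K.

ΔS_gas = -24.8 J/K

For an isothermal ideal gas ΔS_gas = nR ln(V₂/V₁) = 1.54 × 8.314 × ln(2.25/15.6) = -24.8 J/K.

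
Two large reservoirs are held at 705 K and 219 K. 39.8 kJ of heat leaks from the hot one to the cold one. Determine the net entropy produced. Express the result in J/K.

ΔS_hot = −Q/T_H = −39800/705 = -56.45 J/K and ΔS_cold = +Q/T_C = 39800/219 = 181.7 J/K.
ΔS_total = -56.45 + 181.7 = 125 J/K, positive as the second law requires.

ΔS_total = 125 J/K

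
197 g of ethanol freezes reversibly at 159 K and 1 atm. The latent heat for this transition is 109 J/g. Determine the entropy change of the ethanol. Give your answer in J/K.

ΔS = -135 J/K

Heat released by the substance: Q = −mL = −197 × 109 = −21473 J.
At constant T, ΔS = Q_rev/T = −21473 / 159 = -135 J/K.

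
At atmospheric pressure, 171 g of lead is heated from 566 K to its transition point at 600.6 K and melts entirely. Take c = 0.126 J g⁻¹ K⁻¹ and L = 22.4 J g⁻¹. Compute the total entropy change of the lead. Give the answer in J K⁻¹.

Warming step: ΔS₁ = m c ln(T_tr/T_i) = 171 × 0.126 × ln(600.6/566) = 1.278 J/K.
Phase change: ΔS₂ = +mL/T_tr = 171 × 22.4 / 600.6 = 6.378 J/K.
ΔS_total = (1.278) + (6.378) = 7.66 J/K.

ΔS = 7.66 J/K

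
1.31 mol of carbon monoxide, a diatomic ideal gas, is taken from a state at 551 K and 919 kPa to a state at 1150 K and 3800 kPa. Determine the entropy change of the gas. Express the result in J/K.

ΔS = 12.6 J/K

ΔS = nC_p ln(T₂/T₁) − nR ln(P₂/P₁), with C_p = 7R/2 = 29.1 J mol⁻¹ K⁻¹ for a diatomic ideal gas.
ΔS = 1.31 × [29.1 × ln(1150/551) − 8.314 × ln(3800/919)] = 12.6 J/K.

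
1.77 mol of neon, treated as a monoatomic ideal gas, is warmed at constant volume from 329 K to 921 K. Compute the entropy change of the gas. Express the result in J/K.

ΔS = 22.7 J/K

At constant volume, ΔS = nC_V ln(T₂/T₁) with C_V = 3R/2 = 12.47 J mol⁻¹ K⁻¹.
ΔS = 1.77 × 12.47 × ln(921/329) = 22.7 J/K.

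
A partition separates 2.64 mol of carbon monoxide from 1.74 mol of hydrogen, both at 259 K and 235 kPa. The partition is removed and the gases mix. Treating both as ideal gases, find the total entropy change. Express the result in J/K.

ΔS_mix = 24.5 J/K

Mole fractions: x_A = 2.64/4.38 = 0.603, x_B = 0.397.
ΔS_mix = −R(n_A ln x_A + n_B ln x_B) = −8.314 × (2.64 ln 0.603 + 1.74 ln 0.397) = 24.5 J/K.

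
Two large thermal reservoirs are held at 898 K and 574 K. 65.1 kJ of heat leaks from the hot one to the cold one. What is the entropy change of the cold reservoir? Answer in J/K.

ΔS_cold = 113 J/K

The cold reservoir gains heat Q, so ΔS_cold = +Q/T_C = 65100/574 = 113 J/K.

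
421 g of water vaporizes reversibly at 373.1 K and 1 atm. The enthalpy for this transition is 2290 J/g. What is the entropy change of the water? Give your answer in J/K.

Heat absorbed by the substance: Q = mL = 421 × 2290 = 964090 J.
At constant T, ΔS = Q_rev/T = 964090 / 373.1 = 2580 J/K.

ΔS = 2580 J/K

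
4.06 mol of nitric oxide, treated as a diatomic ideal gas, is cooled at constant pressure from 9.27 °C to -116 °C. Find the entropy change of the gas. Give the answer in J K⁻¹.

In kelvin: T₁ = 282.42 K, T₂ = 157.15 K. At constant pressure, ΔS = nC_p ln(T₂/T₁) with C_p = 7R/2 = 29.1 J mol⁻¹ K⁻¹.
ΔS = 4.06 × 29.1 × ln(157.15/282.42) = -69.3 J/K.

ΔS = -69.3 J/K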